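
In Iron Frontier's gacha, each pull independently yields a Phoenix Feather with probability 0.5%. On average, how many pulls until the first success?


Expected pulls for a geometric distribution = 1/p = 100 / rate%
= 100 / 0.5
= 200.0

200.0 pulls


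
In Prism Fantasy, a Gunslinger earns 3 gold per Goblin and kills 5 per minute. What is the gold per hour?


Gold per minute = 3 * 5 = 15
Gold per hour = 15 * 60 = 900

900 gold/hour


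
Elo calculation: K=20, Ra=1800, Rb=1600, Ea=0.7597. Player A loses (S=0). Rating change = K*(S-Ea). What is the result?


Elo update: delta = K * (S - Ea), where S = 0 (loses)
S - Ea = 0 - 0.7597 = -0.7597
Rating change = 20 * -0.7597
= -15.19

-15.19 rating points


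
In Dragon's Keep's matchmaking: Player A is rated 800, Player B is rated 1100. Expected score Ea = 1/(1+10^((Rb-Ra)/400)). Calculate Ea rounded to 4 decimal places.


Elo expected score: Ea = 1/(1 + 10^((Rb-Ra)/400))
Rb - Ra = 1100 - 800 = 300
(Rb-Ra)/400 = 300/400 = 0.75
10^0.75 = 5.623413
Ea = 1/(1 + 5.623413) = 1/6.623413 = 0.1510

0.1510


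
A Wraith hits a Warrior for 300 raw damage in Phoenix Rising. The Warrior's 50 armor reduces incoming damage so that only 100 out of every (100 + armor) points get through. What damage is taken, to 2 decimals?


actual = 300 * 100 / (100 + 50)
= 300 * 100 / 150
= 30000 / 150
= 200.00

200.00 damage


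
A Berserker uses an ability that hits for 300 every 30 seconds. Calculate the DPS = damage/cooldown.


DPS = damage / cooldown
= 300 / 30
= 10.00

10.00 DPS


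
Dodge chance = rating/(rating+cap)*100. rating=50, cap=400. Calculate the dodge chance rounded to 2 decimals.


dodge% = 50 / (50 + 400) * 100
= 50 / 450 * 100
= 0.111111 * 100
= 11.11%

11.11%


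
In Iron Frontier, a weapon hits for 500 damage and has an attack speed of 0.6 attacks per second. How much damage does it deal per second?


DPS = damage * attack_speed
= 500 * 0.6
= 300.0

300.0 DPS


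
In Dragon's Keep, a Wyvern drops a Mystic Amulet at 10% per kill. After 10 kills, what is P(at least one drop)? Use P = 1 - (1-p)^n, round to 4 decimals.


P(at least one) = 1 - P(none) = 1 - (1-p)^n
p = 10/100 = 0.1
1 - p = 0.9
(1 - p)^10 = 0.9^10 = 0.348678
P(at least one) = 1 - 0.348678 = 0.6513

0.6513


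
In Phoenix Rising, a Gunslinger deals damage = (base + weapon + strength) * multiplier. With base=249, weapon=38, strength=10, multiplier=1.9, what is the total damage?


Sum base + weapon + str = 249 + 38 + 10 = 297
Multiply by 1.9:
297 * 1.9 = 564.3

564.3 damage


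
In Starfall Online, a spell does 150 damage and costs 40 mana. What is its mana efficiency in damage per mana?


Efficiency = damage / mana
= 150 / 40
= 3.75

3.75 dmg/mana


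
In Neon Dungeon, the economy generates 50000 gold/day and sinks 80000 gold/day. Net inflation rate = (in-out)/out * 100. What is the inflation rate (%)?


Net gold = 50000 - 80000 = -30000
Inflation rate = net / sunk * 100 = -30000 / 80000 * 100
= -0.375 * 100
= -37.50%

-37.50%


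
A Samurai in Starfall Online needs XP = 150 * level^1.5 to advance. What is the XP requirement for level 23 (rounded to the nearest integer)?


XP = 150 * level^1.5
Substitute level = 23:
XP = 150 * 23^1.5
= 150 * 110.3041
= 16546

16546 XP


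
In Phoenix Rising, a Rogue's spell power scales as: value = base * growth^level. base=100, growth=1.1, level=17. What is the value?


value = base * growth^level
= 100 * 1.1^17
= 100 * 5.05447
= 505.45

505.45 spell power


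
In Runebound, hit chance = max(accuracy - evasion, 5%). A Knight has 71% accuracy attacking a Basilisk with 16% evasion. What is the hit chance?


accuracy - evasion = 71 - 16 = 55
Apply floor: max(55, 5) = 55
Hit chance = 55%

55%


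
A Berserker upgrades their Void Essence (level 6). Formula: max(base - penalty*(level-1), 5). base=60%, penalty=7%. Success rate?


raw_rate = 60 - 7 * (6 - 1)
= 60 - 7 * 5
= 60 - 35
= 25
Apply floor: max(25, 5) = 25%

25%


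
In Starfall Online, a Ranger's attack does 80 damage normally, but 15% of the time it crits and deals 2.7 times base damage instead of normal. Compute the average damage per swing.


E[dmg] = base * (1 + crit_chance * (crit_mult - 1))
cc as decimal = 15/100 = 0.15
cm - 1 = 2.7 - 1 = 1.7
Bonus factor = 0.15 * 1.7 = 0.255
Total multiplier = 1 + 0.255 = 1.255
Expected damage = 80 * 1.255 = 100.40

100.40 damage


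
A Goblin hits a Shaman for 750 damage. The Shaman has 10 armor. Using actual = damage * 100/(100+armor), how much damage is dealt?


actual = 750 * 100 / (100 + 10)
= 750 * 100 / 110
= 75000 / 110
= 681.82

681.82 damage


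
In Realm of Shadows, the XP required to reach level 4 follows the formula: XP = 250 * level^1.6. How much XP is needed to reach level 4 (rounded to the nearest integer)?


XP = 250 * level^1.6
Substitute level = 4:
XP = 250 * 4^1.6
= 250 * 9.1896
= 2297

2297 XP


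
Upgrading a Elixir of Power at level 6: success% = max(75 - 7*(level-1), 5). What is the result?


raw_rate = 75 - 7 * (6 - 1)
= 75 - 7 * 5
= 75 - 35
= 40
Apply floor: max(40, 5) = 40%

40%


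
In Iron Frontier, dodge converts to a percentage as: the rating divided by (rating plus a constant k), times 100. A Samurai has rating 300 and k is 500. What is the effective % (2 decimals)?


effective% = rating / (rating + k) * 100
= 300 / (300 + 500) * 100
= 300 / 800 * 100
= 0.375 * 100
= 37.50%

37.50%


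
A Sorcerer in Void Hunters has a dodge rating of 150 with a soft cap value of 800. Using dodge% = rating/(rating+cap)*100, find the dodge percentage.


dodge% = 150 / (150 + 800) * 100
= 150 / 950 * 100
= 0.157895 * 100
= 15.79%

15.79%


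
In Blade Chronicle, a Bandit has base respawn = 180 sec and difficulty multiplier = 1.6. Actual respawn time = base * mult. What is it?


Respawn time = base * multiplier
= 180 * 1.6
= 288.0 seconds

288.0 seconds


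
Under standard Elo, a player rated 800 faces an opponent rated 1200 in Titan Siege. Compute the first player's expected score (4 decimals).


Elo expected score: Ea = 1/(1 + 10^((Rb-Ra)/400))
Rb - Ra = 1200 - 800 = 400
(Rb-Ra)/400 = 400/400 = 1.0
10^1.0 = 10.0
Ea = 1/(1 + 10.0) = 1/11.0 = 0.0909

0.0909


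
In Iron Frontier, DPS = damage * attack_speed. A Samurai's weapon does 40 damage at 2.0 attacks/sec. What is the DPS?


DPS = damage * attack_speed
= 40 * 2.0
= 80.0

80.0 DPS


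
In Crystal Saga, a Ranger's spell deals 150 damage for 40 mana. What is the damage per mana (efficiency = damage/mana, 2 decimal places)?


Efficiency = damage / mana
= 150 / 40
= 3.75

3.75 dmg/mana


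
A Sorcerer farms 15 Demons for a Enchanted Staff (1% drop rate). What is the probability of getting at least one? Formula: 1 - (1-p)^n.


P(at least one) = 1 - P(none) = 1 - (1-p)^n
p = 1/100 = 0.01
1 - p = 0.99
(1 - p)^15 = 0.99^15 = 0.860058
P(at least one) = 1 - 0.860058 = 0.1399

0.1399


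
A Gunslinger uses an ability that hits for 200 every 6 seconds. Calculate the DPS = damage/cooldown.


DPS = damage / cooldown
= 200 / 6
= 33.33

33.33 DPS


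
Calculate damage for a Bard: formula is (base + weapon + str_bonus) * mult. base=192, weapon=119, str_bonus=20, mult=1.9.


Sum base + weapon + str = 192 + 119 + 20 = 331
Multiply by 1.9:
331 * 1.9 = 628.9

628.9 damage


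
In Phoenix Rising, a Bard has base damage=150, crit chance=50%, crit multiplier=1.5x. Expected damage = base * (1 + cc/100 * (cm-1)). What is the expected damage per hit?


E[dmg] = base * (1 + crit_chance * (crit_mult - 1))
cc as decimal = 50/100 = 0.5
cm - 1 = 1.5 - 1 = 0.5
Bonus factor = 0.5 * 0.5 = 0.25
Total multiplier = 1 + 0.25 = 1.25
Expected damage = 150 * 1.25 = 187.50

187.50 damage


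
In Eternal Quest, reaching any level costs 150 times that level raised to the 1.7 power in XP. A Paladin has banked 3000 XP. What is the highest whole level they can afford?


XP = 150 * level^1.7, so level = (XP / 150)^(1/1.7)
= (3000 / 150)^(1/1.7)
= 20.0^0.5882
= 5.8252
Floor: level = 5

level 5


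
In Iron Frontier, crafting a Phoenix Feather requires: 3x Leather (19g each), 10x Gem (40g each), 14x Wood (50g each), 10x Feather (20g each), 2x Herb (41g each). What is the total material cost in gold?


Cost breakdown:
  Leather: 3 * 19 = 57
  Gem: 10 * 40 = 400
  Wood: 14 * 50 = 700
  Feather: 10 * 20 = 200
  Herb: 2 * 41 = 82
Total = 57 + 400 + 700 + 200 + 82 = 1439

1439 gold


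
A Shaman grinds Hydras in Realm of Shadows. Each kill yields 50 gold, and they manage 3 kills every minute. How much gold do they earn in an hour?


Gold per minute = 50 * 3 = 150
Gold per hour = 150 * 60 = 9000

9000 gold/hour


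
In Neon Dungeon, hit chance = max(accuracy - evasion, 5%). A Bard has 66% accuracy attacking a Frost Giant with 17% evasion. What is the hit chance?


accuracy - evasion = 66 - 17 = 49
Apply floor: max(49, 5) = 49
Hit chance = 49%

49%


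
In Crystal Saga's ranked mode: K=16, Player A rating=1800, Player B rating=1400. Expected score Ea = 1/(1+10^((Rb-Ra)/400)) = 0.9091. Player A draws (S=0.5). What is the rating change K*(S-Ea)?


Elo update: delta = K * (S - Ea), where S = 0.5 (draws)
S - Ea = 0.5 - 0.9091 = -0.4091
Rating change = 16 * -0.4091
= -6.55

-6.55 rating points


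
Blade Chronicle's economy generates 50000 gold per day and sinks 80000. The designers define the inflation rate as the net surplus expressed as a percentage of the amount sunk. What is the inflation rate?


Net gold = 50000 - 80000 = -30000
Inflation rate = net / sunk * 100 = -30000 / 80000 * 100
= -0.375 * 100
= -37.50%

-37.50%


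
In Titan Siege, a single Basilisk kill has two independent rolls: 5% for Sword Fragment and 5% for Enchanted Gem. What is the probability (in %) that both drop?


For independent events, P(both) = P(A) * P(B)
= 5% * 5%
= 25 / 100 %
= 0.25%

0.25%


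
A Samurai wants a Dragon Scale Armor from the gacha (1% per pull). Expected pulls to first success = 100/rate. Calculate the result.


Expected pulls for a geometric distribution = 1/p = 100 / rate%
= 100 / 1
= 100.0

100.0 pulls


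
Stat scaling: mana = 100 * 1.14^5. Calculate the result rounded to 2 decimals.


value = base * growth^level
= 100 * 1.14^5
= 100 * 1.925415
= 192.54

192.54 mana


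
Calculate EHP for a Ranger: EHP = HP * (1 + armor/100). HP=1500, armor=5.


EHP = 1500 * (1 + 5/100)
= 1500 * (1 + 0.05)
= 1500 * 1.05
= 1575.0

1575.0 EHP


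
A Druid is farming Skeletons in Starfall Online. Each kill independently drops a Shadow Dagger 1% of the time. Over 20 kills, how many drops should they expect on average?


Expected drops = kills * (drop_rate / 100)
= 20 * (1 / 100)
= 20 * 0.01
= 0.2

0.2 drops


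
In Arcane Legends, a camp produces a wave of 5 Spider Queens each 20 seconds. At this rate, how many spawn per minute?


Spawns per minute = count * (60 / interval)
= 5 * (60 / 20)
= 5 * 3.0
= 15.0

15.0 per minute


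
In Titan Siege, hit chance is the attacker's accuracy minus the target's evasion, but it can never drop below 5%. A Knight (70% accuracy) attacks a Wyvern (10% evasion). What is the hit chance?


accuracy - evasion = 70 - 10 = 60
Apply floor: max(60, 5) = 60
Hit chance = 60%

60%


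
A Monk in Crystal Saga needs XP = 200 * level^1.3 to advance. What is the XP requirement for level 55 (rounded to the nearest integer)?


XP = 200 * level^1.3
Substitute level = 55:
XP = 200 * 55^1.3
= 200 * 183.0086
= 36602

36602 XP


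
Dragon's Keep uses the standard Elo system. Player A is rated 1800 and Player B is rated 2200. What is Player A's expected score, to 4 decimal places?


Elo expected score: Ea = 1/(1 + 10^((Rb-Ra)/400))
Rb - Ra = 2200 - 1800 = 400
(Rb-Ra)/400 = 400/400 = 1.0
10^1.0 = 10.0
Ea = 1/(1 + 10.0) = 1/11.0 = 0.0909

0.0909


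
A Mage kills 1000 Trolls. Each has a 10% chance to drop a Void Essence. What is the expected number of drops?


Expected drops = kills * (drop_rate / 100)
= 1000 * (10 / 100)
= 1000 * 0.1
= 100.0

100.0 drops


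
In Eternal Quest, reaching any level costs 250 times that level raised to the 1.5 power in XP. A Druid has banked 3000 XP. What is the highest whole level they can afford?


XP = 250 * level^1.5, so level = (XP / 250)^(1/1.5)
= (3000 / 250)^(1/1.5)
= 12.0^0.6667
= 5.2415
Floor: level = 5

level 5


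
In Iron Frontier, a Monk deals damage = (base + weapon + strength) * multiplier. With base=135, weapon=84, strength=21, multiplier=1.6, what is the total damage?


Sum base + weapon + str = 135 + 84 + 21 = 240
Multiply by 1.6:
240 * 1.6 = 384.0

384.0 damage


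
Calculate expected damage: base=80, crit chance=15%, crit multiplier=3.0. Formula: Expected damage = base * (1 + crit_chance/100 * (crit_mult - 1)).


E[dmg] = base * (1 + crit_chance * (crit_mult - 1))
cc as decimal = 15/100 = 0.15
cm - 1 = 3.0 - 1 = 2.0
Bonus factor = 0.15 * 2.0 = 0.3
Total multiplier = 1 + 0.3 = 1.3
Expected damage = 80 * 1.3 = 104.00

104.00 damage


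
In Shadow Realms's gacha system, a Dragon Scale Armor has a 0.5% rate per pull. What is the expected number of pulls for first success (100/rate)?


Expected pulls for a geometric distribution = 1/p = 100 / rate%
= 100 / 0.5
= 200.0

200.0 pulls


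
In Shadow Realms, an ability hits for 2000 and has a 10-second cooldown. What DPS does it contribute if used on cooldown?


DPS = damage / cooldown
= 2000 / 10
= 200.00

200.00 DPS


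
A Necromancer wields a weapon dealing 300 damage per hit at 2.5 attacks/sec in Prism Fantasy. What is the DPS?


DPS = damage * attack_speed
= 300 * 2.5
= 750.0

750.0 DPS


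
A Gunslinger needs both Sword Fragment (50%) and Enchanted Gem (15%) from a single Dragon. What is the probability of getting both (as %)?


For independent events, P(both) = P(A) * P(B)
= 50% * 15%
= 750 / 100 %
= 7.5%

7.5%


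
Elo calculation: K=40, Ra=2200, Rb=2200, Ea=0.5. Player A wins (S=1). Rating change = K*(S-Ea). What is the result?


Elo update: delta = K * (S - Ea), where S = 1 (wins)
S - Ea = 1 - 0.5 = 0.5
Rating change = 40 * 0.5
= 20.00

20.00 rating points


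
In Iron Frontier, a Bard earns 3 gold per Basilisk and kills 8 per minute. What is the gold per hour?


Gold per minute = 3 * 8 = 24
Gold per hour = 24 * 60 = 1440

1440 gold/hour


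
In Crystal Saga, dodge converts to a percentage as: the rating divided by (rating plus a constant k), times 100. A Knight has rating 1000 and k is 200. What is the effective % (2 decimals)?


effective% = rating / (rating + k) * 100
= 1000 / (1000 + 200) * 100
= 1000 / 1200 * 100
= 0.833333 * 100
= 83.33%

83.33%


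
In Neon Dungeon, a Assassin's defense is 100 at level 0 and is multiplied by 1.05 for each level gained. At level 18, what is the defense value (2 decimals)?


value = base * growth^level
= 100 * 1.05^18
= 100 * 2.406619
= 240.66

240.66 defense


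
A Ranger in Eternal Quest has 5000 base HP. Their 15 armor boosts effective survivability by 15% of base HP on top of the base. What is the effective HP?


EHP = 5000 * (1 + 15/100)
= 5000 * (1 + 0.15)
= 5000 * 1.15
= 5750.0

5750.0 EHP


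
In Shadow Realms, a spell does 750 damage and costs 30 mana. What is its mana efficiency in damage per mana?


Efficiency = damage / mana
= 750 / 30
= 25.00

25.00 dmg/mana


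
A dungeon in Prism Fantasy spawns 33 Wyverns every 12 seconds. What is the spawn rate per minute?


Spawns per minute = count * (60 / interval)
= 33 * (60 / 12)
= 33 * 5.0
= 165.0

165.0 per minute


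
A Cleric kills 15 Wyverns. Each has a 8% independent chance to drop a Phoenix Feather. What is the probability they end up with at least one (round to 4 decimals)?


P(at least one) = 1 - P(none) = 1 - (1-p)^n
p = 8/100 = 0.08
1 - p = 0.92
(1 - p)^15 = 0.92^15 = 0.286297
P(at least one) = 1 - 0.286297 = 0.7137

0.7137


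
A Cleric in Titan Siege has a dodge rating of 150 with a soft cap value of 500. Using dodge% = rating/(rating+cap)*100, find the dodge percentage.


dodge% = 150 / (150 + 500) * 100
= 150 / 650 * 100
= 0.230769 * 100
= 23.08%

23.08%


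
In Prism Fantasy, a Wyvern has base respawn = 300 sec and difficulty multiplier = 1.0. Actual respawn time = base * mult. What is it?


Respawn time = base * multiplier
= 300 * 1.0
= 300.0 seconds

300.0 seconds


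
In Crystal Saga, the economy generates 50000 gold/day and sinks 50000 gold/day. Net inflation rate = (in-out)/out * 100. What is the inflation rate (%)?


Net gold = 50000 - 50000 = 0
Inflation rate = net / sunk * 100 = 0 / 50000 * 100
= 0.0 * 100
= 0.00%

0.00%


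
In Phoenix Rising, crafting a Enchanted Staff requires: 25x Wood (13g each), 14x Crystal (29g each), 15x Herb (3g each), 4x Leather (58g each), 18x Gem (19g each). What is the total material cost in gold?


Cost breakdown:
  Wood: 25 * 13 = 325
  Crystal: 14 * 29 = 406
  Herb: 15 * 3 = 45
  Leather: 4 * 58 = 232
  Gem: 18 * 19 = 342
Total = 325 + 406 + 45 + 232 + 342 = 1350

1350 gold


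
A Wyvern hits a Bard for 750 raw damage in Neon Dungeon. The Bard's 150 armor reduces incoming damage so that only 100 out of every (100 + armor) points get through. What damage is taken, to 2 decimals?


actual = 750 * 100 / (100 + 150)
= 750 * 100 / 250
= 75000 / 250
= 300.00

300.00 damage


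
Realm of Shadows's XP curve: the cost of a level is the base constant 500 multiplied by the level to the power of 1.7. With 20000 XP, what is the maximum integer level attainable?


XP = 500 * level^1.7, so level = (XP / 500)^(1/1.7)
= (20000 / 500)^(1/1.7)
= 40.0^0.5882
= 8.7577
Floor: level = 8

level 8


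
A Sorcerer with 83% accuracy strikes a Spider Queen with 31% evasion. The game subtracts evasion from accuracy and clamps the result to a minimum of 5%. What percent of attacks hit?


accuracy - evasion = 83 - 31 = 52
Apply floor: max(52, 5) = 52
Hit chance = 52%

52%


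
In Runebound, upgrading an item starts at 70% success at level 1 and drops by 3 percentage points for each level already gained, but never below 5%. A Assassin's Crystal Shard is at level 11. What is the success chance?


raw_rate = 70 - 3 * (11 - 1)
= 70 - 3 * 10
= 70 - 30
= 40
Apply floor: max(40, 5) = 40%

40%


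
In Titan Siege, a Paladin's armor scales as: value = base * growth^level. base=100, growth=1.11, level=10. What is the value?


value = base * growth^level
= 100 * 1.11^10
= 100 * 2.839421
= 283.94

283.94 armor


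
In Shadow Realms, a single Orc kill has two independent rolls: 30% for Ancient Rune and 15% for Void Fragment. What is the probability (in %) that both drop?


For independent events, P(both) = P(A) * P(B)
= 30% * 15%
= 450 / 100 %
= 4.5%

4.5%


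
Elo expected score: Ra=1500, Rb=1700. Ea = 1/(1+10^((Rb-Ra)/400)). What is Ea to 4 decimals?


Elo expected score: Ea = 1/(1 + 10^((Rb-Ra)/400))
Rb - Ra = 1700 - 1500 = 200
(Rb-Ra)/400 = 200/400 = 0.5
10^0.5 = 3.162278
Ea = 1/(1 + 3.162278) = 1/4.162278 = 0.2403

0.2403


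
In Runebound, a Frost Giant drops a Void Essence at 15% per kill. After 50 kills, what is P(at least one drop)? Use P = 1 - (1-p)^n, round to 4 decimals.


P(at least one) = 1 - P(none) = 1 - (1-p)^n
p = 15/100 = 0.15
1 - p = 0.85
(1 - p)^50 = 0.85^50 = 0.000296
P(at least one) = 1 - 0.000296 = 0.9997

0.9997


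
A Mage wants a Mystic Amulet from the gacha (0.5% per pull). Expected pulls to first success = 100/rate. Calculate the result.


Expected pulls for a geometric distribution = 1/p = 100 / rate%
= 100 / 0.5
= 200.0

200.0 pulls


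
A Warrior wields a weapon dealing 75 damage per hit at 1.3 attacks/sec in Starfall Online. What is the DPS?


DPS = damage * attack_speed
= 75 * 1.3
= 97.5

97.5 DPS


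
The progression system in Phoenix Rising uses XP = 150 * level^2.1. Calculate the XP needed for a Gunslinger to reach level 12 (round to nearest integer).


XP = 150 * level^2.1
Substitute level = 12:
XP = 150 * 12^2.1
= 150 * 184.6208
= 27693

27693 XP


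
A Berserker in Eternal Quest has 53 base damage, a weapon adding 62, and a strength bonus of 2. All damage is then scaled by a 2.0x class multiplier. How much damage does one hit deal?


Sum base + weapon + str = 53 + 62 + 2 = 117
Multiply by 2.0:
117 * 2.0 = 234.0

234.0 damage


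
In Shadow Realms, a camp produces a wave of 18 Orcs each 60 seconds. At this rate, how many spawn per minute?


Spawns per minute = count * (60 / interval)
= 18 * (60 / 60)
= 18 * 1.0
= 18.0

18.0 per minute


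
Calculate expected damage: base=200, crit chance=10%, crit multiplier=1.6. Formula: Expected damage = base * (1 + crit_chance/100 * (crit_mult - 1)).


E[dmg] = base * (1 + crit_chance * (crit_mult - 1))
cc as decimal = 10/100 = 0.1
cm - 1 = 1.6 - 1 = 0.6
Bonus factor = 0.1 * 0.6 = 0.06
Total multiplier = 1 + 0.06 = 1.06
Expected damage = 200 * 1.06 = 212.00

212.00 damage


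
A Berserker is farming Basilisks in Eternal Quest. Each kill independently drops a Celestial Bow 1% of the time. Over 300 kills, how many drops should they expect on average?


Expected drops = kills * (drop_rate / 100)
= 300 * (1 / 100)
= 300 * 0.01
= 3.0

3.0 drops


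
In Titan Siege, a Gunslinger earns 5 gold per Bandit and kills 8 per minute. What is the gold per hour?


Gold per minute = 5 * 8 = 40
Gold per hour = 40 * 60 = 2400

2400 gold/hour


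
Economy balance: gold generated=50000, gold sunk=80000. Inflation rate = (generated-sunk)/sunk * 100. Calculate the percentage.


Net gold = 50000 - 80000 = -30000
Inflation rate = net / sunk * 100 = -30000 / 80000 * 100
= -0.375 * 100
= -37.50%

-37.50%


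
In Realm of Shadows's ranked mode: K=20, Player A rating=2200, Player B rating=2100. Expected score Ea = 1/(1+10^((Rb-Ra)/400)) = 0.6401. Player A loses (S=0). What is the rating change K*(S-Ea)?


Elo update: delta = K * (S - Ea), where S = 0 (loses)
S - Ea = 0 - 0.6401 = -0.6401
Rating change = 20 * -0.6401
= -12.80

-12.80 rating points


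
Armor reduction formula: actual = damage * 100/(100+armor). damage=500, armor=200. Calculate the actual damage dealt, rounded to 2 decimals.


actual = 500 * 100 / (100 + 200)
= 500 * 100 / 300
= 50000 / 300
= 166.67

166.67 damage


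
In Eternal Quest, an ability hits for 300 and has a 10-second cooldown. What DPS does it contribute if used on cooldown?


DPS = damage / cooldown
= 300 / 10
= 30.00

30.00 DPS


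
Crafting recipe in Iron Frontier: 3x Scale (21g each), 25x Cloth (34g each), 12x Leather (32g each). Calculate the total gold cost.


Cost breakdown:
  Scale: 3 * 21 = 63
  Cloth: 25 * 34 = 850
  Leather: 12 * 32 = 384
Total = 63 + 850 + 384 = 1297

1297 gold


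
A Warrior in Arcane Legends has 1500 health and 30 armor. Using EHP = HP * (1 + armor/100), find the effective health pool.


EHP = 1500 * (1 + 30/100)
= 1500 * (1 + 0.3)
= 1500 * 1.3
= 1950.0

1950.0 EHP


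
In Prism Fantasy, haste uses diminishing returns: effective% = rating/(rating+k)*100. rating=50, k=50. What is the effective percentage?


effective% = rating / (rating + k) * 100
= 50 / (50 + 50) * 100
= 50 / 100 * 100
= 0.5 * 100
= 50.00%

50.00%


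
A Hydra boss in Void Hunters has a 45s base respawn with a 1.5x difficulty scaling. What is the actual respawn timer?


Respawn time = base * multiplier
= 45 * 1.5
= 67.5 seconds

67.5 seconds


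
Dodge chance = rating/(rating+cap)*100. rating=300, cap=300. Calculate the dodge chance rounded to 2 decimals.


dodge% = 300 / (300 + 300) * 100
= 300 / 600 * 100
= 0.5 * 100
= 50.00%

50.00%


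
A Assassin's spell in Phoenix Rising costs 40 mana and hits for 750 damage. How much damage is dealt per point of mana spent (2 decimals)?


Efficiency = damage / mana
= 750 / 40
= 18.75

18.75 dmg/mana


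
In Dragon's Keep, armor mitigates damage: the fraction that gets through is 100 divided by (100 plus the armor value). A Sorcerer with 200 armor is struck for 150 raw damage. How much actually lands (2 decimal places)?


actual = 150 * 100 / (100 + 200)
= 150 * 100 / 300
= 15000 / 300
= 50.00

50.00 damage


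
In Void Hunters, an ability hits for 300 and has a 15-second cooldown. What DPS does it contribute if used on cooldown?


DPS = damage / cooldown
= 300 / 15
= 20.00

20.00 DPS


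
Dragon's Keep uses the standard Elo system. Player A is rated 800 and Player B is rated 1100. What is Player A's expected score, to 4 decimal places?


Elo expected score: Ea = 1/(1 + 10^((Rb-Ra)/400))
Rb - Ra = 1100 - 800 = 300
(Rb-Ra)/400 = 300/400 = 0.75
10^0.75 = 5.623413
Ea = 1/(1 + 5.623413) = 1/6.623413 = 0.1510

0.1510


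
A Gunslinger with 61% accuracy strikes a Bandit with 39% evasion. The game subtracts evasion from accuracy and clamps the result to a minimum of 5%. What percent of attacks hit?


accuracy - evasion = 61 - 39 = 22
Apply floor: max(22, 5) = 22
Hit chance = 22%

22%


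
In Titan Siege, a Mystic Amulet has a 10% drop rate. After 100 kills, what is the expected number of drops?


Expected drops = kills * (drop_rate / 100)
= 100 * (10 / 100)
= 100 * 0.1
= 10.0

10.0 drops


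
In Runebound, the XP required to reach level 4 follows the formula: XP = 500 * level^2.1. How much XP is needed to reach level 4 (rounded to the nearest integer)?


XP = 500 * level^2.1
Substitute level = 4:
XP = 500 * 4^2.1
= 500 * 18.3792
= 9190

9190 XP


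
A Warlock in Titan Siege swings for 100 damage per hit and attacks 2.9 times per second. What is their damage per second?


DPS = damage * attack_speed
= 100 * 2.9
= 290.0

290.0 DPS


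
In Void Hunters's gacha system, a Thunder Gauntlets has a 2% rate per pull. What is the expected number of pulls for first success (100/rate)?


Expected pulls for a geometric distribution = 1/p = 100 / rate%
= 100 / 2
= 50.0

50.0 pulls


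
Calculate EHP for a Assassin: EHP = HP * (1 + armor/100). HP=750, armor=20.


EHP = 750 * (1 + 20/100)
= 750 * (1 + 0.2)
= 750 * 1.2
= 900.0

900.0 EHP


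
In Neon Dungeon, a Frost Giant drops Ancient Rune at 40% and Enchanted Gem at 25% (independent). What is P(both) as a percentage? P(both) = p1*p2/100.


For independent events, P(both) = P(A) * P(B)
= 40% * 25%
= 1000 / 100 %
= 10.0%

10.0%


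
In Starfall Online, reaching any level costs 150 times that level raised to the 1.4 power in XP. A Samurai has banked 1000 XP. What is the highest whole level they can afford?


XP = 150 * level^1.4, so level = (XP / 150)^(1/1.4)
= (1000 / 150)^(1/1.4)
= 6.6667^0.7143
= 3.8771
Floor: level = 3

level 3


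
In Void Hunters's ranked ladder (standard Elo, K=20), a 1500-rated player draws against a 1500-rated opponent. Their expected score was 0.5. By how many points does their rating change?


Elo update: delta = K * (S - Ea), where S = 0.5 (draws)
S - Ea = 0.5 - 0.5 = 0.0
Rating change = 20 * 0.0
= 0.00

0.00 rating points


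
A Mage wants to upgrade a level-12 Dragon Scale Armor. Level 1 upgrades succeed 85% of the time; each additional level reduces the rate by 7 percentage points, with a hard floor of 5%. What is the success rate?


raw_rate = 85 - 7 * (12 - 1)
= 85 - 7 * 11
= 85 - 77
= 8
Apply floor: max(8, 5) = 8%

8%


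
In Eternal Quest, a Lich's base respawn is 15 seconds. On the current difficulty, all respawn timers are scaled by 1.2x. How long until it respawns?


Respawn time = base * multiplier
= 15 * 1.2
= 18.0 seconds

18.0 seconds


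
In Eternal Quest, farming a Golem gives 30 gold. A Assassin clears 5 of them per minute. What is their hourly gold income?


Gold per minute = 30 * 5 = 150
Gold per hour = 150 * 60 = 9000

9000 gold/hour


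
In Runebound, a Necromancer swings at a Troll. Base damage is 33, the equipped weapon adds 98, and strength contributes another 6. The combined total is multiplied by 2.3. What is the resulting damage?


Sum base + weapon + str = 33 + 98 + 6 = 137
Multiply by 2.3:
137 * 2.3 = 315.1

315.1 damage


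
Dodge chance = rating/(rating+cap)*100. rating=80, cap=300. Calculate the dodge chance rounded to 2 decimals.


dodge% = 80 / (80 + 300) * 100
= 80 / 380 * 100
= 0.210526 * 100
= 21.05%

21.05%


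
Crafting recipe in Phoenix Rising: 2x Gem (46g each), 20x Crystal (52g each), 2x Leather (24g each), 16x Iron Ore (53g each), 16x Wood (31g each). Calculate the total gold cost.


Cost breakdown:
  Gem: 2 * 46 = 92
  Crystal: 20 * 52 = 1040
  Leather: 2 * 24 = 48
  Iron Ore: 16 * 53 = 848
  Wood: 16 * 31 = 496
Total = 92 + 1040 + 48 + 848 + 496 = 2524

2524 gold


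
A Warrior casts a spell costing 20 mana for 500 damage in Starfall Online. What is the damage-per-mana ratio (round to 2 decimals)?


Efficiency = damage / mana
= 500 / 20
= 25.00

25.00 dmg/mana


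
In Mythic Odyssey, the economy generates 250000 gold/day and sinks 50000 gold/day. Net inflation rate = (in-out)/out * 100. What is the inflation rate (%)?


Net gold = 250000 - 50000 = 200000
Inflation rate = net / sunk * 100 = 200000 / 50000 * 100
= 4.0 * 100
= 400.00%

400.00%


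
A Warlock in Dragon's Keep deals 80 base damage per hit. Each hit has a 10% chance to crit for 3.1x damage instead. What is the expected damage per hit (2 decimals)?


E[dmg] = base * (1 + crit_chance * (crit_mult - 1))
cc as decimal = 10/100 = 0.1
cm - 1 = 3.1 - 1 = 2.1
Bonus factor = 0.1 * 2.1 = 0.21
Total multiplier = 1 + 0.21 = 1.21
Expected damage = 80 * 1.21 = 96.80

96.80 damage


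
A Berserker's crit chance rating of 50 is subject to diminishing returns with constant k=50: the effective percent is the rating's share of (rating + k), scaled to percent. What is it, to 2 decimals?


effective% = rating / (rating + k) * 100
= 50 / (50 + 50) * 100
= 50 / 100 * 100
= 0.5 * 100
= 50.00%

50.00%


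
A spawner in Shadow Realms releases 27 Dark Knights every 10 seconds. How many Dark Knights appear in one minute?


Spawns per minute = count * (60 / interval)
= 27 * (60 / 10)
= 27 * 6.0
= 162.0

162.0 per minute


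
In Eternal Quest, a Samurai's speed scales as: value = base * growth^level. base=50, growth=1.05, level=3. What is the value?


value = base * growth^level
= 50 * 1.05^3
= 50 * 1.157625
= 57.88

57.88 speed


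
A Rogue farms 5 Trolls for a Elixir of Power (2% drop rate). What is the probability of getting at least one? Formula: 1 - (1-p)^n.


P(at least one) = 1 - P(none) = 1 - (1-p)^n
p = 2/100 = 0.02
1 - p = 0.98
(1 - p)^5 = 0.98^5 = 0.903921
P(at least one) = 1 - 0.903921 = 0.0961

0.0961


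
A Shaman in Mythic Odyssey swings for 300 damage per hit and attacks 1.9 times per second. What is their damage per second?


DPS = damage * attack_speed
= 300 * 1.9
= 570.0

570.0 DPS


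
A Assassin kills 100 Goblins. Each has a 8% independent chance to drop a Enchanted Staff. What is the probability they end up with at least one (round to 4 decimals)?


P(at least one) = 1 - P(none) = 1 - (1-p)^n
p = 8/100 = 0.08
1 - p = 0.92
(1 - p)^100 = 0.92^100 = 0.000239
P(at least one) = 1 - 0.000239 = 0.9998

0.9998


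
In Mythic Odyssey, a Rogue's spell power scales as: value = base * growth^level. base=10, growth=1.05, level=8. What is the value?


value = base * growth^level
= 10 * 1.05^8
= 10 * 1.477455
= 14.77

14.77 spell power


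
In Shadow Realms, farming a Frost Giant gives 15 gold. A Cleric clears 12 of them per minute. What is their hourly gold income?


Gold per minute = 15 * 12 = 180
Gold per hour = 180 * 60 = 10800

10800 gold/hour


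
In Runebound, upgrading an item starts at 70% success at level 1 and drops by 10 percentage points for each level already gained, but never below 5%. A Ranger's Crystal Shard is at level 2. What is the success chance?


raw_rate = 70 - 10 * (2 - 1)
= 70 - 10 * 1
= 70 - 10
= 60
Apply floor: max(60, 5) = 60%

60%


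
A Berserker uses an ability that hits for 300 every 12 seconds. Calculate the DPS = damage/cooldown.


DPS = damage / cooldown
= 300 / 12
= 25.00

25.00 DPS


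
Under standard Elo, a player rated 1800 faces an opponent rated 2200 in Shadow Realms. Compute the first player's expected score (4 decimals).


Elo expected score: Ea = 1/(1 + 10^((Rb-Ra)/400))
Rb - Ra = 2200 - 1800 = 400
(Rb-Ra)/400 = 400/400 = 1.0
10^1.0 = 10.0
Ea = 1/(1 + 10.0) = 1/11.0 = 0.0909

0.0909


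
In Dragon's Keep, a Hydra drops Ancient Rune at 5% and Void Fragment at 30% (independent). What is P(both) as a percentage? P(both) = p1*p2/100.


For independent events, P(both) = P(A) * P(B)
= 5% * 30%
= 150 / 100 %
= 1.5%

1.5%


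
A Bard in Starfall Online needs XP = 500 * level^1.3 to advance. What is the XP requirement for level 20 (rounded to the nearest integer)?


XP = 500 * level^1.3
Substitute level = 20:
XP = 500 * 20^1.3
= 500 * 49.1291
= 24565

24565 XP


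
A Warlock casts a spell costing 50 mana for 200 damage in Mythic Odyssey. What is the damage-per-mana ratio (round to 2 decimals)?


Efficiency = damage / mana
= 200 / 50
= 4.00

4.00 dmg/mana


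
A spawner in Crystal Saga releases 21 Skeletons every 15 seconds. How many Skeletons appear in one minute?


Spawns per minute = count * (60 / interval)
= 21 * (60 / 15)
= 21 * 4.0
= 84.0

84.0 per minute


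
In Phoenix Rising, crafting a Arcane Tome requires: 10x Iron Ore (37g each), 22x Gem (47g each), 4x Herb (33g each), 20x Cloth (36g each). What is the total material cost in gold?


Cost breakdown:
  Iron Ore: 10 * 37 = 370
  Gem: 22 * 47 = 1034
  Herb: 4 * 33 = 132
  Cloth: 20 * 36 = 720
Total = 370 + 1034 + 132 + 720 = 2256

2256 gold


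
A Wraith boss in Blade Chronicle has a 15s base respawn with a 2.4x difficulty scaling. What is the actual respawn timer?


Respawn time = base * multiplier
= 15 * 2.4
= 36.0 seconds

36.0 seconds


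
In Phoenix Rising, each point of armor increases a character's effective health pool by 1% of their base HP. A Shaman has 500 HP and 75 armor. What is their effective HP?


EHP = 500 * (1 + 75/100)
= 500 * (1 + 0.75)
= 500 * 1.75
= 875.0

875.0 EHP


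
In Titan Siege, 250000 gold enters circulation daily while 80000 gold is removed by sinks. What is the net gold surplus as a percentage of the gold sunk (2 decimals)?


Net gold = 250000 - 80000 = 170000
Inflation rate = net / sunk * 100 = 170000 / 80000 * 100
= 2.125 * 100
= 212.50%

212.50%


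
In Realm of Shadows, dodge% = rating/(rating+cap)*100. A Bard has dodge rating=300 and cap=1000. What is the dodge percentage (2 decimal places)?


dodge% = 300 / (300 + 1000) * 100
= 300 / 1300 * 100
= 0.230769 * 100
= 23.08%

23.08%


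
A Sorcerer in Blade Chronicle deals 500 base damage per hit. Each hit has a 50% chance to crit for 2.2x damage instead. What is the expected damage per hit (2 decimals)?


E[dmg] = base * (1 + crit_chance * (crit_mult - 1))
cc as decimal = 50/100 = 0.5
cm - 1 = 2.2 - 1 = 1.2
Bonus factor = 0.5 * 1.2 = 0.6
Total multiplier = 1 + 0.6 = 1.6
Expected damage = 500 * 1.6 = 800.00

800.00 damage


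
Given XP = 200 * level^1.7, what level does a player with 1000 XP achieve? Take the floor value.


XP = 200 * level^1.7, so level = (XP / 200)^(1/1.7)
= (1000 / 200)^(1/1.7)
= 5.0^0.5882
= 2.5773
Floor: level = 2

level 2


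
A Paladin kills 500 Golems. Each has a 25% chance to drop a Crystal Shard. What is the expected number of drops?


Expected drops = kills * (drop_rate / 100)
= 500 * (25 / 100)
= 500 * 0.25
= 125.0

125.0 drops


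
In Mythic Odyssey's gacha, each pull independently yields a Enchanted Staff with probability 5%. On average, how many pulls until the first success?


Expected pulls for a geometric distribution = 1/p = 100 / rate%
= 100 / 5
= 20.0

20.0 pulls


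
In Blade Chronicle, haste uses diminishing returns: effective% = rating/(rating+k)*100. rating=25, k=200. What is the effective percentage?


effective% = rating / (rating + k) * 100
= 25 / (25 + 200) * 100
= 25 / 225 * 100
= 0.111111 * 100
= 11.11%

11.11%


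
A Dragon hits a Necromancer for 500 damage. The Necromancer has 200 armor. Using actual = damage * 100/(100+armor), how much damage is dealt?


actual = 500 * 100 / (100 + 200)
= 500 * 100 / 300
= 50000 / 300
= 166.67

166.67 damage


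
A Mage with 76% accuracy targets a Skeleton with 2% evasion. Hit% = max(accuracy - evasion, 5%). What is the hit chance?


accuracy - evasion = 76 - 2 = 74
Apply floor: max(74, 5) = 74
Hit chance = 74%

74%


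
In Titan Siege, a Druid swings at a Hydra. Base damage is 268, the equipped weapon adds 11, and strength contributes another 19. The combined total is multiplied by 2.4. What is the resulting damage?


Sum base + weapon + str = 268 + 11 + 19 = 298
Multiply by 2.4:
298 * 2.4 = 715.2

715.2 damage


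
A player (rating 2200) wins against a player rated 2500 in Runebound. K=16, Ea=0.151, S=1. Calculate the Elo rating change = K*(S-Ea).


Elo update: delta = K * (S - Ea), where S = 1 (wins)
S - Ea = 1 - 0.151 = 0.849
Rating change = 16 * 0.849
= 13.58

13.58 rating points


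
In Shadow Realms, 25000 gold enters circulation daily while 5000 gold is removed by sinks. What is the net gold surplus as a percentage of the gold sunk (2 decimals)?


Net gold = 25000 - 5000 = 20000
Inflation rate = net / sunk * 100 = 20000 / 5000 * 100
= 4.0 * 100
= 400.00%

400.00%


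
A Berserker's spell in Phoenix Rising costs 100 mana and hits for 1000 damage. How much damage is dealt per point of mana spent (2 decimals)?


Efficiency = damage / mana
= 1000 / 100
= 10.00

10.00 dmg/mana


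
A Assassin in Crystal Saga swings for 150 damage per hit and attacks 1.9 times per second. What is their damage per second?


DPS = damage * attack_speed
= 150 * 1.9
= 285.0

285.0 DPS


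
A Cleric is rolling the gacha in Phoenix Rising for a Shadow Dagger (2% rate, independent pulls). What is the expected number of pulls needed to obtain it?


Expected pulls for a geometric distribution = 1/p = 100 / rate%
= 100 / 2
= 50.0

50.0 pulls


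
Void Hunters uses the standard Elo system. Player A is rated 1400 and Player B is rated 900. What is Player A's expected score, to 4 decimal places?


Elo expected score: Ea = 1/(1 + 10^((Rb-Ra)/400))
Rb - Ra = 900 - 1400 = -500
(Rb-Ra)/400 = -500/400 = -1.25
10^-1.25 = 0.056234
Ea = 1/(1 + 0.056234) = 1/1.056234 = 0.9468

0.9468


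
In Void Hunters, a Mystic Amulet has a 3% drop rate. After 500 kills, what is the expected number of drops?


Expected drops = kills * (drop_rate / 100)
= 500 * (3 / 100)
= 500 * 0.03
= 15.0

15.0 drops


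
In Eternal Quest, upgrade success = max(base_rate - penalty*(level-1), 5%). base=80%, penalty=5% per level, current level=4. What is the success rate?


raw_rate = 80 - 5 * (4 - 1)
= 80 - 5 * 3
= 80 - 15
= 65
Apply floor: max(65, 5) = 65%

65%


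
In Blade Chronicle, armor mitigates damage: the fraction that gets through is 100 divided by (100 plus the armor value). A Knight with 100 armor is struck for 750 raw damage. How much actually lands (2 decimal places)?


actual = 750 * 100 / (100 + 100)
= 750 * 100 / 200
= 75000 / 200
= 375.00

375.00 damage


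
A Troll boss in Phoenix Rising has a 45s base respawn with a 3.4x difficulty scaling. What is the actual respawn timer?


Respawn time = base * multiplier
= 45 * 3.4
= 153.0 seconds

153.0 seconds


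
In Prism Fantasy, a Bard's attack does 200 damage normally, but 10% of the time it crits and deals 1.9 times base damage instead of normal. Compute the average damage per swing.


E[dmg] = base * (1 + crit_chance * (crit_mult - 1))
cc as decimal = 10/100 = 0.1
cm - 1 = 1.9 - 1 = 0.9
Bonus factor = 0.1 * 0.9 = 0.09
Total multiplier = 1 + 0.09 = 1.09
Expected damage = 200 * 1.09 = 218.00

218.00 damage


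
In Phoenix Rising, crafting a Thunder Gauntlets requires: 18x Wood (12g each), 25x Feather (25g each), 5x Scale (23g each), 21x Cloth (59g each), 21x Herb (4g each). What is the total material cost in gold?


Cost breakdown:
  Wood: 18 * 12 = 216
  Feather: 25 * 25 = 625
  Scale: 5 * 23 = 115
  Cloth: 21 * 59 = 1239
  Herb: 21 * 4 = 84
Total = 216 + 625 + 115 + 1239 + 84 = 2279

2279 gold
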